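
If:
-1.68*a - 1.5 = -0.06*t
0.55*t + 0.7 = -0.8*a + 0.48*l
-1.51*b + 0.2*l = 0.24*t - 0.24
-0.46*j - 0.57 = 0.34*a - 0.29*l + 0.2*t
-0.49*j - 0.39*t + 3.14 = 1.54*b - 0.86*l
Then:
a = -1.12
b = 0.15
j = -2.49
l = -7.68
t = -6.35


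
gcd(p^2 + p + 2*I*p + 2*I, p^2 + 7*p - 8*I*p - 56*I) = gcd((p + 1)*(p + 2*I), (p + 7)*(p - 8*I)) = 1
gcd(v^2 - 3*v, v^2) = v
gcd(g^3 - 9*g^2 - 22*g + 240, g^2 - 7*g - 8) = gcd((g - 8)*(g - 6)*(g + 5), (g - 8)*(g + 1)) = g - 8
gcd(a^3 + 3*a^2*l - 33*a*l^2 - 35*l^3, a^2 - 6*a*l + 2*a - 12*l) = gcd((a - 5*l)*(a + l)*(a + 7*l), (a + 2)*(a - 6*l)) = 1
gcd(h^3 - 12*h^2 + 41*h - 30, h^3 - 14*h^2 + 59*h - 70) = h - 5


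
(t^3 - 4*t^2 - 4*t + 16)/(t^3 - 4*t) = (t - 4)/t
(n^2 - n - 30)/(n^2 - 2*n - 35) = (n - 6)/(n - 7)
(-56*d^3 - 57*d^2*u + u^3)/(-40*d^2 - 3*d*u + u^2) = (7*d^2 + 8*d*u + u^2)/(5*d + u)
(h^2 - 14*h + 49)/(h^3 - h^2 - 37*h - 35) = (h - 7)/(h^2 + 6*h + 5)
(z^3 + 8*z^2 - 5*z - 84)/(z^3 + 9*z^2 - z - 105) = (z + 4)/(z + 5)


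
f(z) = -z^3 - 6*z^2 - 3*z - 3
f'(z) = -3*z^2 - 12*z - 3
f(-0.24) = -2.61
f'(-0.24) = -0.29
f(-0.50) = -2.88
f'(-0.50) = 2.25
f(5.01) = -294.38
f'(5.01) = -138.42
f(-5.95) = 13.08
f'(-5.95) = -37.81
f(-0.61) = -3.18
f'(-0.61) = 3.20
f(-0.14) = -2.69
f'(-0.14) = -1.38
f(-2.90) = -20.37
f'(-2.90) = 6.57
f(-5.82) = 8.36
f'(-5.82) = -34.78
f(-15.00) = 2067.00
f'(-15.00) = -498.00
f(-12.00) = 897.00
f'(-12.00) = -291.00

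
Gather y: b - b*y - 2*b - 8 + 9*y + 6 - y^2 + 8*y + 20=-b - y^2 + y*(17 - b) + 18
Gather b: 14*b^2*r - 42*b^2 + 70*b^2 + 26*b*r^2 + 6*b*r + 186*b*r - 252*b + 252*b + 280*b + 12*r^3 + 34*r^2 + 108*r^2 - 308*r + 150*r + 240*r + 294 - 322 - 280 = b^2*(14*r + 28) + b*(26*r^2 + 192*r + 280) + 12*r^3 + 142*r^2 + 82*r - 308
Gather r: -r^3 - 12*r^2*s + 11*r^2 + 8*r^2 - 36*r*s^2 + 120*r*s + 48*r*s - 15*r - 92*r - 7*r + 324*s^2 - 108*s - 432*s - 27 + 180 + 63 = -r^3 + r^2*(19 - 12*s) + r*(-36*s^2 + 168*s - 114) + 324*s^2 - 540*s + 216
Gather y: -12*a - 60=-12*a - 60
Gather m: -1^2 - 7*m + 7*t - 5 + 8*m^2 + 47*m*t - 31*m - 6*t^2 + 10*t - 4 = 8*m^2 + m*(47*t - 38) - 6*t^2 + 17*t - 10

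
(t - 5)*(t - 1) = t^2 - 6*t + 5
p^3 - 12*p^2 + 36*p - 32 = (p - 8)*(p - 2)^2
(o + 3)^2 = o^2 + 6*o + 9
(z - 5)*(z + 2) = z^2 - 3*z - 10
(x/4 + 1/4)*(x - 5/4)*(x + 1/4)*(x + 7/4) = x^4/4 + 7*x^3/16 - 21*x^2/64 - 167*x/256 - 35/256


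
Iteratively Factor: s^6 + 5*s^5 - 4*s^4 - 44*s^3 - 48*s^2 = (s + 4)*(s^5 + s^4 - 8*s^3 - 12*s^2) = (s + 2)*(s + 4)*(s^4 - s^3 - 6*s^2) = s*(s + 2)*(s + 4)*(s^3 - s^2 - 6*s) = s*(s + 2)^2*(s + 4)*(s^2 - 3*s) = s*(s - 3)*(s + 2)^2*(s + 4)*(s)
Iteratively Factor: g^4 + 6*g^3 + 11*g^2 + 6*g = (g)*(g^3 + 6*g^2 + 11*g + 6) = g*(g + 2)*(g^2 + 4*g + 3) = g*(g + 1)*(g + 2)*(g + 3)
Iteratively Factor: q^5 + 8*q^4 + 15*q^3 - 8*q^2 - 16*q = (q - 1)*(q^4 + 9*q^3 + 24*q^2 + 16*q) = (q - 1)*(q + 4)*(q^3 + 5*q^2 + 4*q) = q*(q - 1)*(q + 4)*(q^2 + 5*q + 4) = q*(q - 1)*(q + 4)^2*(q + 1)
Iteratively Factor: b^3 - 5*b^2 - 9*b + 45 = (b + 3)*(b^2 - 8*b + 15) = (b - 5)*(b + 3)*(b - 3)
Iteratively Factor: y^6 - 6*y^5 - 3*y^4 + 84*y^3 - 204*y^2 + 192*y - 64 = (y - 2)*(y^5 - 4*y^4 - 11*y^3 + 62*y^2 - 80*y + 32) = (y - 2)*(y + 4)*(y^4 - 8*y^3 + 21*y^2 - 22*y + 8) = (y - 2)*(y - 1)*(y + 4)*(y^3 - 7*y^2 + 14*y - 8) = (y - 2)^2*(y - 1)*(y + 4)*(y^2 - 5*y + 4) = (y - 4)*(y - 2)^2*(y - 1)*(y + 4)*(y - 1)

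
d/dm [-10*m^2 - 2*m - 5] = -20*m - 2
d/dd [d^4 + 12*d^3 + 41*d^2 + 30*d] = 4*d^3 + 36*d^2 + 82*d + 30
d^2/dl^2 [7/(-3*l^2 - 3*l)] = 14*(l*(l + 1) - (2*l + 1)^2)/(3*l^3*(l + 1)^3)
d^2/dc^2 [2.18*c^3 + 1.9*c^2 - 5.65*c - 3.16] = 13.08*c + 3.8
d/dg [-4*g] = -4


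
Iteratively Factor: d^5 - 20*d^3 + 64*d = (d + 4)*(d^4 - 4*d^3 - 4*d^2 + 16*d) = (d - 4)*(d + 4)*(d^3 - 4*d) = (d - 4)*(d - 2)*(d + 4)*(d^2 + 2*d) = d*(d - 4)*(d - 2)*(d + 4)*(d + 2)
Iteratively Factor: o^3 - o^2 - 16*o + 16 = (o - 4)*(o^2 + 3*o - 4) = (o - 4)*(o + 4)*(o - 1)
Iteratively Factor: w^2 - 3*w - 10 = (w + 2)*(w - 5)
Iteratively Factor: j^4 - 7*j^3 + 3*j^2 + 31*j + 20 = (j - 5)*(j^3 - 2*j^2 - 7*j - 4) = (j - 5)*(j + 1)*(j^2 - 3*j - 4) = (j - 5)*(j + 1)^2*(j - 4)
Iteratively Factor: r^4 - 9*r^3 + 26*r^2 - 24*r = (r - 3)*(r^3 - 6*r^2 + 8*r) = r*(r - 3)*(r^2 - 6*r + 8) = r*(r - 3)*(r - 2)*(r - 4)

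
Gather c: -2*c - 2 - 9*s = -2*c - 9*s - 2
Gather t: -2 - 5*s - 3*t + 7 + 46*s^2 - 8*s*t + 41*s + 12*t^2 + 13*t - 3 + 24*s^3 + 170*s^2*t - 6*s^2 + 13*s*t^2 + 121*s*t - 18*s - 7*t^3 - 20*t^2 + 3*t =24*s^3 + 40*s^2 + 18*s - 7*t^3 + t^2*(13*s - 8) + t*(170*s^2 + 113*s + 13) + 2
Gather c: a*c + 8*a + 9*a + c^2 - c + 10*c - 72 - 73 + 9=17*a + c^2 + c*(a + 9) - 136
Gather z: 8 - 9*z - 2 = 6 - 9*z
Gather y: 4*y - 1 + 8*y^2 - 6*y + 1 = 8*y^2 - 2*y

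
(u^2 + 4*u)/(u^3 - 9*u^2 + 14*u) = (u + 4)/(u^2 - 9*u + 14)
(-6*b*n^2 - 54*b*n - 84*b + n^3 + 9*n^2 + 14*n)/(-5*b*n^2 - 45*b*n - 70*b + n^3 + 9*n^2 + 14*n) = (6*b - n)/(5*b - n)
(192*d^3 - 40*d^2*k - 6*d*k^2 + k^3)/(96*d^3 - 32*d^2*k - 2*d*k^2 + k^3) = (8*d - k)/(4*d - k)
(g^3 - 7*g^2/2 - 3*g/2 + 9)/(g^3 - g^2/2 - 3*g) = (g - 3)/g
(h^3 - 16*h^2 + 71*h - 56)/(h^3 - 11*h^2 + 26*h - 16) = (h - 7)/(h - 2)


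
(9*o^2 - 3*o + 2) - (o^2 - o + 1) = 8*o^2 - 2*o + 1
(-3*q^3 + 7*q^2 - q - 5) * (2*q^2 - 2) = -6*q^5 + 14*q^4 + 4*q^3 - 24*q^2 + 2*q + 10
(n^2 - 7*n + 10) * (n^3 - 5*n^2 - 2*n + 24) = n^5 - 12*n^4 + 43*n^3 - 12*n^2 - 188*n + 240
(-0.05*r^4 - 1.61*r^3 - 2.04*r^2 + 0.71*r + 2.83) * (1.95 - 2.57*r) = 0.1285*r^5 + 4.0402*r^4 + 2.1033*r^3 - 5.8027*r^2 - 5.8886*r + 5.5185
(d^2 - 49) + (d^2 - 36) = 2*d^2 - 85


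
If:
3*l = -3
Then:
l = -1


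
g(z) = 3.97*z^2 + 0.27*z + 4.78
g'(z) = 7.94*z + 0.27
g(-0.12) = 4.80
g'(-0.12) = -0.68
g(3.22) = 46.81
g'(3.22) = 25.84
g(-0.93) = 7.96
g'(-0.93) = -7.11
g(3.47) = 53.52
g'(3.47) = 27.82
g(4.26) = 77.98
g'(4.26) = 34.09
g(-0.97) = 8.25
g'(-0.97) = -7.43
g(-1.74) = 16.33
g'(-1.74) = -13.55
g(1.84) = 18.72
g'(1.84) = 14.88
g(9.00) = 328.78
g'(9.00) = 71.73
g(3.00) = 41.32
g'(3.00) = 24.09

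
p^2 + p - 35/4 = (p - 5/2)*(p + 7/2)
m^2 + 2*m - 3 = (m - 1)*(m + 3)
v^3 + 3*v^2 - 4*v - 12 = (v - 2)*(v + 2)*(v + 3)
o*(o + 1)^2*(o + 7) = o^4 + 9*o^3 + 15*o^2 + 7*o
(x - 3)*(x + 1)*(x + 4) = x^3 + 2*x^2 - 11*x - 12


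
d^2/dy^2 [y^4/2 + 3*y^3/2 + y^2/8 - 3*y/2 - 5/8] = 6*y^2 + 9*y + 1/4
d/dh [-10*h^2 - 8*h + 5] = -20*h - 8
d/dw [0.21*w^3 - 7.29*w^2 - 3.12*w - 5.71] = 0.63*w^2 - 14.58*w - 3.12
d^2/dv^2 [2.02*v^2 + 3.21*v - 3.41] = 4.04000000000000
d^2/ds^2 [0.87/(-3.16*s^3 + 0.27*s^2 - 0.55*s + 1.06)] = ((16.4952*s - 0.4698)*(3.16*s^3 - 0.27*s^2 + 0.55*s - 1.06) - 0.87*(9.48*s^2 - 0.54*s + 0.55)*(18.96*s^2 - 1.08*s + 1.1))/(3.16*s^3 - 0.27*s^2 + 0.55*s - 1.06)^3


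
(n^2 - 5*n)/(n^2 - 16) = n*(n - 5)/(n^2 - 16)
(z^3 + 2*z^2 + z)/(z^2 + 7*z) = (z^2 + 2*z + 1)/(z + 7)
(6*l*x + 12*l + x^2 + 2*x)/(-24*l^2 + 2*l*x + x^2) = (x + 2)/(-4*l + x)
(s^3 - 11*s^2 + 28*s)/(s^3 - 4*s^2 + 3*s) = (s^2 - 11*s + 28)/(s^2 - 4*s + 3)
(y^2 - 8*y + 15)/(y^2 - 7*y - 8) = (-y^2 + 8*y - 15)/(-y^2 + 7*y + 8)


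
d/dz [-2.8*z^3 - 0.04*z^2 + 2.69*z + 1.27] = -8.4*z^2 - 0.08*z + 2.69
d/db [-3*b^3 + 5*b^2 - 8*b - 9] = -9*b^2 + 10*b - 8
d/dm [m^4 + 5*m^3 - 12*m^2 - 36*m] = 4*m^3 + 15*m^2 - 24*m - 36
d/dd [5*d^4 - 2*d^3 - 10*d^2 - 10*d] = 20*d^3 - 6*d^2 - 20*d - 10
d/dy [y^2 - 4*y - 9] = 2*y - 4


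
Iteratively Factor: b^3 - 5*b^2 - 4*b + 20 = (b + 2)*(b^2 - 7*b + 10) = (b - 5)*(b + 2)*(b - 2)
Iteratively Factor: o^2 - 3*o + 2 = (o - 2)*(o - 1)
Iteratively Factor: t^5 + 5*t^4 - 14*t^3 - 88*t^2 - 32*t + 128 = (t + 2)*(t^4 + 3*t^3 - 20*t^2 - 48*t + 64) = (t + 2)*(t + 4)*(t^3 - t^2 - 16*t + 16) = (t - 4)*(t + 2)*(t + 4)*(t^2 + 3*t - 4) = (t - 4)*(t - 1)*(t + 2)*(t + 4)*(t + 4)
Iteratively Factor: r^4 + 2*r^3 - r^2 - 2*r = (r - 1)*(r^3 + 3*r^2 + 2*r) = (r - 1)*(r + 1)*(r^2 + 2*r) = r*(r - 1)*(r + 1)*(r + 2)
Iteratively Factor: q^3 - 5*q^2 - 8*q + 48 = (q + 3)*(q^2 - 8*q + 16) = (q - 4)*(q + 3)*(q - 4)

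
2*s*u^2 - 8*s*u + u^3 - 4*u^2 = u*(2*s + u)*(u - 4)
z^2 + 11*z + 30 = (z + 5)*(z + 6)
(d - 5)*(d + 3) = d^2 - 2*d - 15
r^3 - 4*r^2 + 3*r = r*(r - 3)*(r - 1)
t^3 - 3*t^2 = t^2*(t - 3)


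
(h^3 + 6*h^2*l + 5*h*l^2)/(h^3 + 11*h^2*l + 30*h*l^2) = (h + l)/(h + 6*l)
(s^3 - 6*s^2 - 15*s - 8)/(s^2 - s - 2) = (s^2 - 7*s - 8)/(s - 2)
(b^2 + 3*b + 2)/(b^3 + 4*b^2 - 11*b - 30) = (b + 1)/(b^2 + 2*b - 15)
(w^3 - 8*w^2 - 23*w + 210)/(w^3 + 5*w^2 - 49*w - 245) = (w - 6)/(w + 7)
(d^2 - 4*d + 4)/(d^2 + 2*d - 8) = (d - 2)/(d + 4)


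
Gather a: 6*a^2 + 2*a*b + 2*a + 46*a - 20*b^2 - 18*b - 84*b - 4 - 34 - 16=6*a^2 + a*(2*b + 48) - 20*b^2 - 102*b - 54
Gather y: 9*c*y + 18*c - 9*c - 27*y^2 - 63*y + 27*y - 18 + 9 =9*c - 27*y^2 + y*(9*c - 36) - 9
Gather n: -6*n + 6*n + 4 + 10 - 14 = 0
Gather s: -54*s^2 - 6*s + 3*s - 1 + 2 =-54*s^2 - 3*s + 1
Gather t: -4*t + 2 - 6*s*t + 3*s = 3*s + t*(-6*s - 4) + 2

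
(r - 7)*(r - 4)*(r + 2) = r^3 - 9*r^2 + 6*r + 56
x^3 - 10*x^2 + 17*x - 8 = (x - 8)*(x - 1)^2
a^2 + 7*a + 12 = (a + 3)*(a + 4)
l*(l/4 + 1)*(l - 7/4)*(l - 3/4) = l^4/4 + 3*l^3/8 - 139*l^2/64 + 21*l/16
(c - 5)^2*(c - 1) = c^3 - 11*c^2 + 35*c - 25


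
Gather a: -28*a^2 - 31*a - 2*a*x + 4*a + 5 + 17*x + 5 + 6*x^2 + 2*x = -28*a^2 + a*(-2*x - 27) + 6*x^2 + 19*x + 10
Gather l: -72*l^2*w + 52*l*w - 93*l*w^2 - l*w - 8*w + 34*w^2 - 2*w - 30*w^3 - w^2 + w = -72*l^2*w + l*(-93*w^2 + 51*w) - 30*w^3 + 33*w^2 - 9*w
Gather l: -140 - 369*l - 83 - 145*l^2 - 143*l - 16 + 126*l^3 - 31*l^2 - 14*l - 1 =126*l^3 - 176*l^2 - 526*l - 240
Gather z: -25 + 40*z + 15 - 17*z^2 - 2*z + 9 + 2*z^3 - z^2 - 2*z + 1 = 2*z^3 - 18*z^2 + 36*z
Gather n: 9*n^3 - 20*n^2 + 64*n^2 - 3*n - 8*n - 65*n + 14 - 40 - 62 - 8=9*n^3 + 44*n^2 - 76*n - 96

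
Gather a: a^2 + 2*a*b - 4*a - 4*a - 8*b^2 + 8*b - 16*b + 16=a^2 + a*(2*b - 8) - 8*b^2 - 8*b + 16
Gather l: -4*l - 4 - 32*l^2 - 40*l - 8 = -32*l^2 - 44*l - 12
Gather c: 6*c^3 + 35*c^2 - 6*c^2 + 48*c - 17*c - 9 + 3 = 6*c^3 + 29*c^2 + 31*c - 6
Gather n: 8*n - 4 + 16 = 8*n + 12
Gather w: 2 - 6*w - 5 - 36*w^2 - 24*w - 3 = -36*w^2 - 30*w - 6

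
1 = 1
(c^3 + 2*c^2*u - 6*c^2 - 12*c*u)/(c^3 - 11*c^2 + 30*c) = (c + 2*u)/(c - 5)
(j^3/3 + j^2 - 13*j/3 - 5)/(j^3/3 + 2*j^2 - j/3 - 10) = (j^2 - 2*j - 3)/(j^2 + j - 6)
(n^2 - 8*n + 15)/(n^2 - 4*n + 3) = (n - 5)/(n - 1)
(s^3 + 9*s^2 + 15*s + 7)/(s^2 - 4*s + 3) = (s^3 + 9*s^2 + 15*s + 7)/(s^2 - 4*s + 3)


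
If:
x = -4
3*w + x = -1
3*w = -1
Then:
No Solution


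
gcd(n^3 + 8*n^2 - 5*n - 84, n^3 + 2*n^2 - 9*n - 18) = n - 3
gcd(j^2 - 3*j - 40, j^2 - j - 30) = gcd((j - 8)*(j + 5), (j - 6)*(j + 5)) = j + 5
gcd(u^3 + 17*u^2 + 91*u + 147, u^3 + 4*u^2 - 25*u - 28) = u + 7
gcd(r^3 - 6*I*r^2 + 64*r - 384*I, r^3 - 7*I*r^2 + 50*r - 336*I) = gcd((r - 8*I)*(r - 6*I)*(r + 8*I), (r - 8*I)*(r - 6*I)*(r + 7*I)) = r^2 - 14*I*r - 48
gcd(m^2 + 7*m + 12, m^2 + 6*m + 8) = m + 4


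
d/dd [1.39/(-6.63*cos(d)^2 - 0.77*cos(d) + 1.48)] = -(18.4314*cos(d) + 1.0703)*sin(d)/(6.63*cos(d)^2 + 0.77*cos(d) - 1.48)^2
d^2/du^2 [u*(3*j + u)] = 2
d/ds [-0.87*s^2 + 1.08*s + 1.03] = 1.08 - 1.74*s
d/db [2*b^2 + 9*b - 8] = 4*b + 9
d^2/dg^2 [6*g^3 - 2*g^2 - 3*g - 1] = 36*g - 4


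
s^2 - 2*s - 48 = (s - 8)*(s + 6)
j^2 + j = j*(j + 1)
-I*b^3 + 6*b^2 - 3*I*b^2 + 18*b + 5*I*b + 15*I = (b + 3)*(b + 5*I)*(-I*b + 1)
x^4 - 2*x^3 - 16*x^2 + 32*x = x*(x - 4)*(x - 2)*(x + 4)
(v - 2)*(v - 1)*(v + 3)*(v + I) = v^4 + I*v^3 - 7*v^2 + 6*v - 7*I*v + 6*I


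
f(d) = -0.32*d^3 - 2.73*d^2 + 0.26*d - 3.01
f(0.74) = -4.44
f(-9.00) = 6.80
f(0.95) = -5.50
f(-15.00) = 458.84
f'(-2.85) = 8.02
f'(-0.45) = 2.52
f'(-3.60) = 7.47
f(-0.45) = -3.65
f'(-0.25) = 1.56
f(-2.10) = -12.63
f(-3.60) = -24.40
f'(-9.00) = -28.36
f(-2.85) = -18.52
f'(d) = -0.96*d^2 - 5.46*d + 0.26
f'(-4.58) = 5.13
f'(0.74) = -4.31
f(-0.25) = -3.24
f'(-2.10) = 7.49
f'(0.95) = -5.79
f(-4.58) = -30.72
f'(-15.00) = -133.84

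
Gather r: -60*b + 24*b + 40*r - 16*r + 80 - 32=-36*b + 24*r + 48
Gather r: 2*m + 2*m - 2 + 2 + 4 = 4*m + 4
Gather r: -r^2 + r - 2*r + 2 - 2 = -r^2 - r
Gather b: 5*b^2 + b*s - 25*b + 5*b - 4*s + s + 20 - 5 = 5*b^2 + b*(s - 20) - 3*s + 15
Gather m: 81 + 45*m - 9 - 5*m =40*m + 72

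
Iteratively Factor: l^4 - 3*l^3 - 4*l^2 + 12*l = (l - 2)*(l^3 - l^2 - 6*l) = l*(l - 2)*(l^2 - l - 6) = l*(l - 3)*(l - 2)*(l + 2)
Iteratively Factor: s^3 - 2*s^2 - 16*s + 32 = (s - 2)*(s^2 - 16) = (s - 4)*(s - 2)*(s + 4)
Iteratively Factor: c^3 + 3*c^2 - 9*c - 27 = (c + 3)*(c^2 - 9) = (c - 3)*(c + 3)*(c + 3)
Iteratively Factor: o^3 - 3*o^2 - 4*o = (o - 4)*(o^2 + o) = o*(o - 4)*(o + 1)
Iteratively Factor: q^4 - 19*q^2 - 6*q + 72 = (q + 3)*(q^3 - 3*q^2 - 10*q + 24) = (q + 3)^2*(q^2 - 6*q + 8) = (q - 4)*(q + 3)^2*(q - 2)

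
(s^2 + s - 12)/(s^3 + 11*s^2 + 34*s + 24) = (s - 3)/(s^2 + 7*s + 6)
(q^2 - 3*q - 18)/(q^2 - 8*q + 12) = (q + 3)/(q - 2)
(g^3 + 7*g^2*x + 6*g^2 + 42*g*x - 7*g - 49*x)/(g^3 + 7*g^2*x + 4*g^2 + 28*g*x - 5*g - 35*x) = (g + 7)/(g + 5)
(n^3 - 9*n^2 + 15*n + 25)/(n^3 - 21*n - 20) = (n - 5)/(n + 4)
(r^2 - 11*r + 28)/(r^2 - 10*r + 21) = (r - 4)/(r - 3)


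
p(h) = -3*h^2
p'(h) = -6*h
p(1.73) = -8.98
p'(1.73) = -10.38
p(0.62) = -1.15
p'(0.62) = -3.72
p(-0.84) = -2.12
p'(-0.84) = 5.04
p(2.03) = -12.36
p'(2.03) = -12.18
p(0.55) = -0.91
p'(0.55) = -3.30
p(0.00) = 0.00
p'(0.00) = 0.00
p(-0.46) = -0.63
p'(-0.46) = 2.76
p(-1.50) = -6.75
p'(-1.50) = 9.00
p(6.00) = -108.00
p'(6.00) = -36.00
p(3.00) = -27.00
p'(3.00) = -18.00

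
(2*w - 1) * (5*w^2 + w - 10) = 10*w^3 - 3*w^2 - 21*w + 10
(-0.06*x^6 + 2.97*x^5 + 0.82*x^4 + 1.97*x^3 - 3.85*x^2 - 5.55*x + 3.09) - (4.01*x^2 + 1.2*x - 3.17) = -0.06*x^6 + 2.97*x^5 + 0.82*x^4 + 1.97*x^3 - 7.86*x^2 - 6.75*x + 6.26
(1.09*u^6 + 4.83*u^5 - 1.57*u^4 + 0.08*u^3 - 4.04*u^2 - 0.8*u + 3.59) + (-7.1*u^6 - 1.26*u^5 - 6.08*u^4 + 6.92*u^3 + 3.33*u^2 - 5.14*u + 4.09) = -6.01*u^6 + 3.57*u^5 - 7.65*u^4 + 7.0*u^3 - 0.71*u^2 - 5.94*u + 7.68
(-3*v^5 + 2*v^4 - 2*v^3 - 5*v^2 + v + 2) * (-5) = 15*v^5 - 10*v^4 + 10*v^3 + 25*v^2 - 5*v - 10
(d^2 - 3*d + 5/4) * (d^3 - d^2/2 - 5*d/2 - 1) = d^5 - 7*d^4/2 + d^3/4 + 47*d^2/8 - d/8 - 5/4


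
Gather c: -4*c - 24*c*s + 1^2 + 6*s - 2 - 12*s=c*(-24*s - 4) - 6*s - 1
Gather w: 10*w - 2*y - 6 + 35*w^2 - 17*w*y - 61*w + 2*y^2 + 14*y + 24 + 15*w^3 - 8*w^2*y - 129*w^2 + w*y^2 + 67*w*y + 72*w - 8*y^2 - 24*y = 15*w^3 + w^2*(-8*y - 94) + w*(y^2 + 50*y + 21) - 6*y^2 - 12*y + 18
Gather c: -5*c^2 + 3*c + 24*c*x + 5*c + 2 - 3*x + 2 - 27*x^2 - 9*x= -5*c^2 + c*(24*x + 8) - 27*x^2 - 12*x + 4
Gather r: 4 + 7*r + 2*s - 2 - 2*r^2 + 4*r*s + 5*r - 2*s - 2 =-2*r^2 + r*(4*s + 12)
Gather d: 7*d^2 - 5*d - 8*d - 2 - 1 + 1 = 7*d^2 - 13*d - 2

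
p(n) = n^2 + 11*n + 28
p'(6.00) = 23.00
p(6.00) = 130.00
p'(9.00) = 29.00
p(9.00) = 208.00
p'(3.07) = 17.14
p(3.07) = 71.19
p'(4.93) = 20.86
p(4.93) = 106.53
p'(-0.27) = 10.46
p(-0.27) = 25.10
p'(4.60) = 20.20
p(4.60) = 99.76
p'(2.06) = 15.12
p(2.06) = 54.90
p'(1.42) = 13.84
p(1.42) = 45.64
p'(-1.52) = 7.96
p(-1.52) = 13.59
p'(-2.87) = 5.26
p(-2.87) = 4.67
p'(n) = 2*n + 11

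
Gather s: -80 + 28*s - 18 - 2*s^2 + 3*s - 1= -2*s^2 + 31*s - 99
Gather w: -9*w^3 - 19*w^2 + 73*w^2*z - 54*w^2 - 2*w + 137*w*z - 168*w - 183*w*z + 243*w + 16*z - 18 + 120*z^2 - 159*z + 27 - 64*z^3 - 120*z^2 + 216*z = -9*w^3 + w^2*(73*z - 73) + w*(73 - 46*z) - 64*z^3 + 73*z + 9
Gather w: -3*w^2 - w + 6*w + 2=-3*w^2 + 5*w + 2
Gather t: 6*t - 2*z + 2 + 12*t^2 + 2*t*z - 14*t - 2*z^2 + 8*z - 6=12*t^2 + t*(2*z - 8) - 2*z^2 + 6*z - 4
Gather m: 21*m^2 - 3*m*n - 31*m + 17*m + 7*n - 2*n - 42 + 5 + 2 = 21*m^2 + m*(-3*n - 14) + 5*n - 35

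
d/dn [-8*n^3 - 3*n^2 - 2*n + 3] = -24*n^2 - 6*n - 2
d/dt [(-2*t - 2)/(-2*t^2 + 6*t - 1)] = 2*(-2*t^2 - 4*t + 7)/(4*t^4 - 24*t^3 + 40*t^2 - 12*t + 1)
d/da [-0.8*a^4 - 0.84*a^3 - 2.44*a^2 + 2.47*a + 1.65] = -3.2*a^3 - 2.52*a^2 - 4.88*a + 2.47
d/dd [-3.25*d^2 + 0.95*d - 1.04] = 0.95 - 6.5*d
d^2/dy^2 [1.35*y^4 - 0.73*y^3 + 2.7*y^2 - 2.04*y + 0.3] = 16.2*y^2 - 4.38*y + 5.4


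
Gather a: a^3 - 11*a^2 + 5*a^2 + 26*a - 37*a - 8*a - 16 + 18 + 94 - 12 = a^3 - 6*a^2 - 19*a + 84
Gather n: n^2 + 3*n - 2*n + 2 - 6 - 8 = n^2 + n - 12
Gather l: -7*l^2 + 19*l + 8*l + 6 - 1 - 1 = -7*l^2 + 27*l + 4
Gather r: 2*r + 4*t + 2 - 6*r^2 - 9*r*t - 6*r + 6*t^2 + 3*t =-6*r^2 + r*(-9*t - 4) + 6*t^2 + 7*t + 2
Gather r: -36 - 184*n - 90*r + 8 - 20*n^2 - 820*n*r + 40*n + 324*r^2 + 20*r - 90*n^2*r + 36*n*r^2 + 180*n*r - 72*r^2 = -20*n^2 - 144*n + r^2*(36*n + 252) + r*(-90*n^2 - 640*n - 70) - 28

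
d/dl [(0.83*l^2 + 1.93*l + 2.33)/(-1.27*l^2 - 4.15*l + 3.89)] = (-0.993399999999999*l^2 + 12.3756*l + 17.1772)/(1.6129*l^4 + 10.541*l^3 + 7.3419*l^2 - 32.287*l + 15.1321)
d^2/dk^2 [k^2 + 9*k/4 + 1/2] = 2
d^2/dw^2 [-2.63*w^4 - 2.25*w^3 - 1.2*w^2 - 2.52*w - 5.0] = -31.56*w^2 - 13.5*w - 2.4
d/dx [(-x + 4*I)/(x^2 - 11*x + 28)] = (-x^2 + 11*x + (x - 4*I)*(2*x - 11) - 28)/(x^2 - 11*x + 28)^2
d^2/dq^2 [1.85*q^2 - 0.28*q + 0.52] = 3.70000000000000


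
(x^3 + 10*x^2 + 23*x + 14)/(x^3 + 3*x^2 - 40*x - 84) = (x + 1)/(x - 6)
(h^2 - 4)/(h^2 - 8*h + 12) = (h + 2)/(h - 6)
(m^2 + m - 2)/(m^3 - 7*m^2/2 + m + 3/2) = 2*(m + 2)/(2*m^2 - 5*m - 3)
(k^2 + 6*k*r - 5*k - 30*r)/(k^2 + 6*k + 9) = (k^2 + 6*k*r - 5*k - 30*r)/(k^2 + 6*k + 9)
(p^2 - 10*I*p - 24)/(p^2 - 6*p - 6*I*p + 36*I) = (p - 4*I)/(p - 6)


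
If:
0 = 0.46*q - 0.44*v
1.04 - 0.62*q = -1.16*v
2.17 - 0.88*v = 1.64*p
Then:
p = 2.31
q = -1.75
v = -1.83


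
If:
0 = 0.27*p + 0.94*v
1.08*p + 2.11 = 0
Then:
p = -1.95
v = 0.56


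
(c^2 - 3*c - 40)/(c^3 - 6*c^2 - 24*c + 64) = (c + 5)/(c^2 + 2*c - 8)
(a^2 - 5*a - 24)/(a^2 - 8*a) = (a + 3)/a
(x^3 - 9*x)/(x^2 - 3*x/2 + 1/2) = 2*x*(x^2 - 9)/(2*x^2 - 3*x + 1)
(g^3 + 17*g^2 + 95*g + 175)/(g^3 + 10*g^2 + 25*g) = (g + 7)/g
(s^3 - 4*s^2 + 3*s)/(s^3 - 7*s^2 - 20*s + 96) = s*(s - 1)/(s^2 - 4*s - 32)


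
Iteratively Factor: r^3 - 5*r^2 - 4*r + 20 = (r - 2)*(r^2 - 3*r - 10) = (r - 2)*(r + 2)*(r - 5)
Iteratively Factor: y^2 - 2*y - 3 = (y + 1)*(y - 3)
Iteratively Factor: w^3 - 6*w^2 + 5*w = (w - 1)*(w^2 - 5*w) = w*(w - 1)*(w - 5)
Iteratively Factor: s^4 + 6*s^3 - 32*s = (s)*(s^3 + 6*s^2 - 32) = s*(s + 4)*(s^2 + 2*s - 8) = s*(s - 2)*(s + 4)*(s + 4)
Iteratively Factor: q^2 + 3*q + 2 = (q + 1)*(q + 2)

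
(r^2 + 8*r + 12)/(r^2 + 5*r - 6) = (r + 2)/(r - 1)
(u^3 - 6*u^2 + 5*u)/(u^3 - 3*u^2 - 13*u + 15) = u/(u + 3)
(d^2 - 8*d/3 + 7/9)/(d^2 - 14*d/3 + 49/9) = (3*d - 1)/(3*d - 7)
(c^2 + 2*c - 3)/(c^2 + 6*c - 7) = (c + 3)/(c + 7)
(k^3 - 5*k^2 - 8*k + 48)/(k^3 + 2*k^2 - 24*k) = (k^2 - k - 12)/(k*(k + 6))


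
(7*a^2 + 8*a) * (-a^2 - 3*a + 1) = -7*a^4 - 29*a^3 - 17*a^2 + 8*a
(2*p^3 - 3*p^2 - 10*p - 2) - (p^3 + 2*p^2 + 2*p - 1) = p^3 - 5*p^2 - 12*p - 1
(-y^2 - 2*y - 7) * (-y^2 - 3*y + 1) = y^4 + 5*y^3 + 12*y^2 + 19*y - 7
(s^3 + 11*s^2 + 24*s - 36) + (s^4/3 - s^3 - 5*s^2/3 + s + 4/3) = s^4/3 + 28*s^2/3 + 25*s - 104/3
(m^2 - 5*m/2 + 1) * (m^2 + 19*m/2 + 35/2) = m^4 + 7*m^3 - 21*m^2/4 - 137*m/4 + 35/2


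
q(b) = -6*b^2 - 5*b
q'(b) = -12*b - 5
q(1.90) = -31.16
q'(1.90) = -27.80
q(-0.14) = 0.58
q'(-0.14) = -3.32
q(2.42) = -47.24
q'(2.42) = -34.04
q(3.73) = -102.13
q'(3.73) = -49.76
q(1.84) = -29.51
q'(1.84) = -27.08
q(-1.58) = -7.08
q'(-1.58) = 13.96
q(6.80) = -311.44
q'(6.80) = -86.60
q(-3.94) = -73.44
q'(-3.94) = 42.28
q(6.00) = -246.00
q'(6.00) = -77.00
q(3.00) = -69.00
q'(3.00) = -41.00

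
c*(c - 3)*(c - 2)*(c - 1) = c^4 - 6*c^3 + 11*c^2 - 6*c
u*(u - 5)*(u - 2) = u^3 - 7*u^2 + 10*u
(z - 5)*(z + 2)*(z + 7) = z^3 + 4*z^2 - 31*z - 70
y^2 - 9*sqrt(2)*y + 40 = (y - 5*sqrt(2))*(y - 4*sqrt(2))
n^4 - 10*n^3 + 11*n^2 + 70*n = n*(n - 7)*(n - 5)*(n + 2)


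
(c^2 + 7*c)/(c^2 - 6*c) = (c + 7)/(c - 6)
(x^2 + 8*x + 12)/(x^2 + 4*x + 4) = (x + 6)/(x + 2)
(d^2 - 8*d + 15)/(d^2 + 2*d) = (d^2 - 8*d + 15)/(d*(d + 2))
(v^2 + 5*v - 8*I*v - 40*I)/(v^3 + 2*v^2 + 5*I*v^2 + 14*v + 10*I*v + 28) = (v^2 + v*(5 - 8*I) - 40*I)/(v^3 + v^2*(2 + 5*I) + v*(14 + 10*I) + 28)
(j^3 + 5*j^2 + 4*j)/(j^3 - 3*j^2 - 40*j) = (j^2 + 5*j + 4)/(j^2 - 3*j - 40)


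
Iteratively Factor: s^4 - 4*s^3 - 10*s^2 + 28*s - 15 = (s + 3)*(s^3 - 7*s^2 + 11*s - 5) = (s - 5)*(s + 3)*(s^2 - 2*s + 1) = (s - 5)*(s - 1)*(s + 3)*(s - 1)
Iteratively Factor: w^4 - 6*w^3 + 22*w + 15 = (w + 1)*(w^3 - 7*w^2 + 7*w + 15) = (w - 3)*(w + 1)*(w^2 - 4*w - 5) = (w - 5)*(w - 3)*(w + 1)*(w + 1)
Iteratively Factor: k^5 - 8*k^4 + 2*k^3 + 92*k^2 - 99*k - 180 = (k - 4)*(k^4 - 4*k^3 - 14*k^2 + 36*k + 45) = (k - 4)*(k + 1)*(k^3 - 5*k^2 - 9*k + 45) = (k - 5)*(k - 4)*(k + 1)*(k^2 - 9) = (k - 5)*(k - 4)*(k - 3)*(k + 1)*(k + 3)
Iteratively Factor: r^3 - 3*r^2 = (r - 3)*(r^2) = r*(r - 3)*(r)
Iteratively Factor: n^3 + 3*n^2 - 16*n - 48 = (n + 4)*(n^2 - n - 12) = (n - 4)*(n + 4)*(n + 3)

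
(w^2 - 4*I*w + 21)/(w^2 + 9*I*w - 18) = (w - 7*I)/(w + 6*I)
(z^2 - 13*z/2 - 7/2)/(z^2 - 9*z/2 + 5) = (2*z^2 - 13*z - 7)/(2*z^2 - 9*z + 10)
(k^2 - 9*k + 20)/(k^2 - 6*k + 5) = (k - 4)/(k - 1)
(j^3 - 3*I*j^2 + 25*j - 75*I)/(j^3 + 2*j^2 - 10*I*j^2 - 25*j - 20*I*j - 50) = (j^2 + 2*I*j + 15)/(j^2 + j*(2 - 5*I) - 10*I)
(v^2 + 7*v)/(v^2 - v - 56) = v/(v - 8)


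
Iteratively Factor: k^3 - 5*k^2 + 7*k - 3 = (k - 1)*(k^2 - 4*k + 3) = (k - 1)^2*(k - 3)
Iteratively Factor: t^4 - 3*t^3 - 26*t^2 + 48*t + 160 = (t - 4)*(t^3 + t^2 - 22*t - 40) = (t - 4)*(t + 2)*(t^2 - t - 20) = (t - 4)*(t + 2)*(t + 4)*(t - 5)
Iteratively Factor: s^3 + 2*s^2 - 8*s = (s - 2)*(s^2 + 4*s) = (s - 2)*(s + 4)*(s)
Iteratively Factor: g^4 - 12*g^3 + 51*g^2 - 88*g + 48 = (g - 3)*(g^3 - 9*g^2 + 24*g - 16) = (g - 3)*(g - 1)*(g^2 - 8*g + 16) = (g - 4)*(g - 3)*(g - 1)*(g - 4)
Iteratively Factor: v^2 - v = (v)*(v - 1)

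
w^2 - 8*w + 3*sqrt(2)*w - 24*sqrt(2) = (w - 8)*(w + 3*sqrt(2))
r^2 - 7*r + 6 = (r - 6)*(r - 1)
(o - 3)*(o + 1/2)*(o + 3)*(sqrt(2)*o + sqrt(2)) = sqrt(2)*o^4 + 3*sqrt(2)*o^3/2 - 17*sqrt(2)*o^2/2 - 27*sqrt(2)*o/2 - 9*sqrt(2)/2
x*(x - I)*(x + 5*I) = x^3 + 4*I*x^2 + 5*x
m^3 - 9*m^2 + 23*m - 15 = (m - 5)*(m - 3)*(m - 1)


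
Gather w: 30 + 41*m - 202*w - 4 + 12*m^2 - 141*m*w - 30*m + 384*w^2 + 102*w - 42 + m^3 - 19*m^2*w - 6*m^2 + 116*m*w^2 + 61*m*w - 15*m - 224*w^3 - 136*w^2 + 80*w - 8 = m^3 + 6*m^2 - 4*m - 224*w^3 + w^2*(116*m + 248) + w*(-19*m^2 - 80*m - 20) - 24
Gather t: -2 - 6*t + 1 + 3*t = -3*t - 1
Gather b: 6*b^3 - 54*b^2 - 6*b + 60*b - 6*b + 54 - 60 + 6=6*b^3 - 54*b^2 + 48*b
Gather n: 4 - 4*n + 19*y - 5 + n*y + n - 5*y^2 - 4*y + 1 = n*(y - 3) - 5*y^2 + 15*y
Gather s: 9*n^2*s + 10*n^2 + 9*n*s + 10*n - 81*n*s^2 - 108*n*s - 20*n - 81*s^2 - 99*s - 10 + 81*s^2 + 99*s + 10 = 10*n^2 - 81*n*s^2 - 10*n + s*(9*n^2 - 99*n)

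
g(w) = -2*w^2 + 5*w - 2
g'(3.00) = -7.00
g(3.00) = -5.00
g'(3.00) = -7.00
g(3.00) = -5.00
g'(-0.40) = 6.60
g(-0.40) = -4.32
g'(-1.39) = 10.56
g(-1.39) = -12.81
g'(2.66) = -5.64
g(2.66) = -2.85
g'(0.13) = 4.48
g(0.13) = -1.38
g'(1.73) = -1.92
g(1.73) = 0.66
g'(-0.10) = 5.40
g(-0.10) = -2.52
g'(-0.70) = 7.80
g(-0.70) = -6.48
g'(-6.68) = 31.72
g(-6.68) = -124.64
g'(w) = 5 - 4*w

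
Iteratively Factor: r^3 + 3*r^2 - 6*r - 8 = (r + 4)*(r^2 - r - 2) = (r + 1)*(r + 4)*(r - 2)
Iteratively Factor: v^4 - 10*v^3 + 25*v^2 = (v)*(v^3 - 10*v^2 + 25*v) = v*(v - 5)*(v^2 - 5*v) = v*(v - 5)^2*(v)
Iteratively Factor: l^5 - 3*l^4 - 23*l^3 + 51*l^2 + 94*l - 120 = (l - 1)*(l^4 - 2*l^3 - 25*l^2 + 26*l + 120) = (l - 1)*(l + 4)*(l^3 - 6*l^2 - l + 30) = (l - 1)*(l + 2)*(l + 4)*(l^2 - 8*l + 15) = (l - 5)*(l - 1)*(l + 2)*(l + 4)*(l - 3)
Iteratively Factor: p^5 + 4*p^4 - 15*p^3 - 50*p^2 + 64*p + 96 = (p - 2)*(p^4 + 6*p^3 - 3*p^2 - 56*p - 48) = (p - 2)*(p + 4)*(p^3 + 2*p^2 - 11*p - 12) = (p - 2)*(p + 4)^2*(p^2 - 2*p - 3) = (p - 2)*(p + 1)*(p + 4)^2*(p - 3)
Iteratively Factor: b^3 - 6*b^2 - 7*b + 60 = (b - 5)*(b^2 - b - 12) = (b - 5)*(b - 4)*(b + 3)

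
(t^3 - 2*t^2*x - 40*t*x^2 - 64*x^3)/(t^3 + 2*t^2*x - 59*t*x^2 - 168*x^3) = (t^2 + 6*t*x + 8*x^2)/(t^2 + 10*t*x + 21*x^2)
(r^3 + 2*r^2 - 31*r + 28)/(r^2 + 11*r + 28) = (r^2 - 5*r + 4)/(r + 4)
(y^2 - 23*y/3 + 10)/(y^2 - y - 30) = (y - 5/3)/(y + 5)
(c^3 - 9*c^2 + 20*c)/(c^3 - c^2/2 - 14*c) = 2*(c - 5)/(2*c + 7)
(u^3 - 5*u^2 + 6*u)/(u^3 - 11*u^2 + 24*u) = (u - 2)/(u - 8)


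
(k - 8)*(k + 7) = k^2 - k - 56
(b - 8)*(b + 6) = b^2 - 2*b - 48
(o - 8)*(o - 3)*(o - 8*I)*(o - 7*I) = o^4 - 11*o^3 - 15*I*o^3 - 32*o^2 + 165*I*o^2 + 616*o - 360*I*o - 1344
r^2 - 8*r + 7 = (r - 7)*(r - 1)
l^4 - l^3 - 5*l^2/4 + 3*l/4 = l*(l - 3/2)*(l - 1/2)*(l + 1)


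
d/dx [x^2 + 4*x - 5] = 2*x + 4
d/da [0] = 0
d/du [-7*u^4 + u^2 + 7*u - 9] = -28*u^3 + 2*u + 7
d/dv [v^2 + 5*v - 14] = 2*v + 5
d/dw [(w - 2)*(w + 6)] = 2*w + 4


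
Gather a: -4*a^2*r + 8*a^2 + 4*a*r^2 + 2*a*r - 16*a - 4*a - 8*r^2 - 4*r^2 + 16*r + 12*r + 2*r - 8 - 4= a^2*(8 - 4*r) + a*(4*r^2 + 2*r - 20) - 12*r^2 + 30*r - 12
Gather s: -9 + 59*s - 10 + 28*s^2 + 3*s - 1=28*s^2 + 62*s - 20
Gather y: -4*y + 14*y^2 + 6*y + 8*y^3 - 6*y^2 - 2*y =8*y^3 + 8*y^2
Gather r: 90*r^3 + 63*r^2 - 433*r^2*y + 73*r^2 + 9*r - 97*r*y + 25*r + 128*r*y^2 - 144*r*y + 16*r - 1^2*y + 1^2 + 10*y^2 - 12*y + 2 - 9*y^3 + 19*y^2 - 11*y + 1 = 90*r^3 + r^2*(136 - 433*y) + r*(128*y^2 - 241*y + 50) - 9*y^3 + 29*y^2 - 24*y + 4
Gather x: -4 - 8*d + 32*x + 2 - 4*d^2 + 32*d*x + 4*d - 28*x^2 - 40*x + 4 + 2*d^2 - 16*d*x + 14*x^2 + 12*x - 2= -2*d^2 - 4*d - 14*x^2 + x*(16*d + 4)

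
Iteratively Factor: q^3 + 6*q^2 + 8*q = (q + 4)*(q^2 + 2*q) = q*(q + 4)*(q + 2)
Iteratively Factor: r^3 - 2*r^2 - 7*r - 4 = (r + 1)*(r^2 - 3*r - 4) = (r + 1)^2*(r - 4)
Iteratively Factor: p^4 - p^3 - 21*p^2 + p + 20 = (p - 5)*(p^3 + 4*p^2 - p - 4) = (p - 5)*(p + 1)*(p^2 + 3*p - 4) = (p - 5)*(p + 1)*(p + 4)*(p - 1)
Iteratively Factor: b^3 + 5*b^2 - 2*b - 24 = (b + 3)*(b^2 + 2*b - 8) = (b + 3)*(b + 4)*(b - 2)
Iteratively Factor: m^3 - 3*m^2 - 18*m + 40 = (m - 5)*(m^2 + 2*m - 8) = (m - 5)*(m - 2)*(m + 4)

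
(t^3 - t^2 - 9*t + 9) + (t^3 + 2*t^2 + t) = 2*t^3 + t^2 - 8*t + 9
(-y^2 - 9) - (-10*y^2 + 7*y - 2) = 9*y^2 - 7*y - 7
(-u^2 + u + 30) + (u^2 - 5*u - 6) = 24 - 4*u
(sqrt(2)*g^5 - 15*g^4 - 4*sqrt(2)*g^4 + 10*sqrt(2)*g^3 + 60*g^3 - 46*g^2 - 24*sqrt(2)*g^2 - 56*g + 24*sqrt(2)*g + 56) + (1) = sqrt(2)*g^5 - 15*g^4 - 4*sqrt(2)*g^4 + 10*sqrt(2)*g^3 + 60*g^3 - 46*g^2 - 24*sqrt(2)*g^2 - 56*g + 24*sqrt(2)*g + 57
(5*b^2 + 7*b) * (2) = 10*b^2 + 14*b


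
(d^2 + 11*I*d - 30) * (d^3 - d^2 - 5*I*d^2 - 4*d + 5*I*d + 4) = d^5 - d^4 + 6*I*d^4 + 21*d^3 - 6*I*d^3 - 21*d^2 + 106*I*d^2 + 120*d - 106*I*d - 120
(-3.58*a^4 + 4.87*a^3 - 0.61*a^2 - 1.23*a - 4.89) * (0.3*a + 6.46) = -1.074*a^5 - 21.6658*a^4 + 31.2772*a^3 - 4.3096*a^2 - 9.4128*a - 31.5894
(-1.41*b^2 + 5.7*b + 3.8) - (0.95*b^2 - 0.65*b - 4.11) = -2.36*b^2 + 6.35*b + 7.91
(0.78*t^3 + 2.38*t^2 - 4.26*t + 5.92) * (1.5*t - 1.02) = 1.17*t^4 + 2.7744*t^3 - 8.8176*t^2 + 13.2252*t - 6.0384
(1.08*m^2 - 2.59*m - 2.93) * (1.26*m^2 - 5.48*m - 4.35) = 1.3608*m^4 - 9.1818*m^3 + 5.8034*m^2 + 27.3229*m + 12.7455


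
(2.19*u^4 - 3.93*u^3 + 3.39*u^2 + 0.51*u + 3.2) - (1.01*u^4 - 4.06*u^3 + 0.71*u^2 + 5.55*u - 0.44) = 1.18*u^4 + 0.129999999999999*u^3 + 2.68*u^2 - 5.04*u + 3.64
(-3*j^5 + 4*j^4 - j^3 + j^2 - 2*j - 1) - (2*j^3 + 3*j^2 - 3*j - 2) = -3*j^5 + 4*j^4 - 3*j^3 - 2*j^2 + j + 1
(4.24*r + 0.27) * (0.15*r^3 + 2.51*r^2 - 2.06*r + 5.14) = 0.636*r^4 + 10.6829*r^3 - 8.0567*r^2 + 21.2374*r + 1.3878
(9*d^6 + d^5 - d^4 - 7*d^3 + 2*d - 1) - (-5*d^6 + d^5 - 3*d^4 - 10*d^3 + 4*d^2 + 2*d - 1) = 14*d^6 + 2*d^4 + 3*d^3 - 4*d^2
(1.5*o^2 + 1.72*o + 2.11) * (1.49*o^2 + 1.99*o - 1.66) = 2.235*o^4 + 5.5478*o^3 + 4.0767*o^2 + 1.3437*o - 3.5026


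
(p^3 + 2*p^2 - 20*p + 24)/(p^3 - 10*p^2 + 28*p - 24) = (p + 6)/(p - 6)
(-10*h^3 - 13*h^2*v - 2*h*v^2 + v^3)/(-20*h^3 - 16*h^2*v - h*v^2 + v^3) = (h + v)/(2*h + v)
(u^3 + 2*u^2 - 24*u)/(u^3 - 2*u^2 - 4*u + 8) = u*(u^2 + 2*u - 24)/(u^3 - 2*u^2 - 4*u + 8)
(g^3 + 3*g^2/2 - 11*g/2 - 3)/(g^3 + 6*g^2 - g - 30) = (g + 1/2)/(g + 5)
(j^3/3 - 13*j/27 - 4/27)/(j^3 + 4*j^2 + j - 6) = (9*j^3 - 13*j - 4)/(27*(j^3 + 4*j^2 + j - 6))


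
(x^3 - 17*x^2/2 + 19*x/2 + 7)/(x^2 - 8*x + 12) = (2*x^2 - 13*x - 7)/(2*(x - 6))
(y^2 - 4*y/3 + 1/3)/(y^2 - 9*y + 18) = (3*y^2 - 4*y + 1)/(3*(y^2 - 9*y + 18))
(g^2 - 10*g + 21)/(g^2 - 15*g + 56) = (g - 3)/(g - 8)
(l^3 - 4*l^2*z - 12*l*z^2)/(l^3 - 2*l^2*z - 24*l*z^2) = (l + 2*z)/(l + 4*z)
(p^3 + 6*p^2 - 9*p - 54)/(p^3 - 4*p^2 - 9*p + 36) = (p + 6)/(p - 4)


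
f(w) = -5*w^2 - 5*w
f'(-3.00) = 25.00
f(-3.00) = -30.00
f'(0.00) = -5.00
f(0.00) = 0.00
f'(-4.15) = 36.50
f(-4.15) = -65.36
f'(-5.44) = 49.40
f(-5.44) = -120.77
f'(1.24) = -17.40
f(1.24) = -13.89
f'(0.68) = -11.80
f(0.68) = -5.71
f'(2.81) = -33.10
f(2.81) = -53.53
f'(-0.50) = 0.00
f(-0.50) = 1.25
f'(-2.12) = 16.20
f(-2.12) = -11.87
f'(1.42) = -19.20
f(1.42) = -17.18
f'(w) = -10*w - 5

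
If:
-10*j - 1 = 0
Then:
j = -1/10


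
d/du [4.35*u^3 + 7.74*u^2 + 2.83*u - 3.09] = 13.05*u^2 + 15.48*u + 2.83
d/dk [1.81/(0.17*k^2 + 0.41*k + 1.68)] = (-0.6154*k - 0.7421)/(0.17*k^2 + 0.41*k + 1.68)^2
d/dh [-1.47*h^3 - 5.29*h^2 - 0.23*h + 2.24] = -4.41*h^2 - 10.58*h - 0.23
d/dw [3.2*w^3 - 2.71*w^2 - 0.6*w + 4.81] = 9.6*w^2 - 5.42*w - 0.6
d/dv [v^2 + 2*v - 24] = 2*v + 2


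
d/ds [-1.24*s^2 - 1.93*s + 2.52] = -2.48*s - 1.93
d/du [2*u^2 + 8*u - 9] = 4*u + 8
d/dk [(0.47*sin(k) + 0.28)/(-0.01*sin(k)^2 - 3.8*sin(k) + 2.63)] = (0.0047*sin(k)^2 + 0.00560000000000005*sin(k) + 2.3001)*cos(k)/(0.0001*sin(k)^4 + 0.076*sin(k)^3 + 14.3874*sin(k)^2 - 19.988*sin(k) + 6.9169)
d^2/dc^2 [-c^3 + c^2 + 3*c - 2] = 2 - 6*c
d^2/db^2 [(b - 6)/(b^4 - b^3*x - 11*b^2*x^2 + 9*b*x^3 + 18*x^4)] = 2*((b - 6)*(4*b^3 - 3*b^2*x - 22*b*x^2 + 9*x^3)^2 + (-4*b^3 + 3*b^2*x + 22*b*x^2 - 9*x^3 + (b - 6)*(-6*b^2 + 3*b*x + 11*x^2))*(b^4 - b^3*x - 11*b^2*x^2 + 9*b*x^3 + 18*x^4))/(b^4 - b^3*x - 11*b^2*x^2 + 9*b*x^3 + 18*x^4)^3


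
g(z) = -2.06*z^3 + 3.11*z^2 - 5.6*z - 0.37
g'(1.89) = -15.92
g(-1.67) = 27.25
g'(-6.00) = -265.40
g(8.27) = -999.14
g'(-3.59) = -107.58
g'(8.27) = -376.83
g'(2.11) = -19.99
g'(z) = -6.18*z^2 + 6.22*z - 5.6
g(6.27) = -420.99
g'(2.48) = -28.18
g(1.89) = -13.75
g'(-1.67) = -33.22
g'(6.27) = -209.55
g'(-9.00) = -562.16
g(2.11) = -17.69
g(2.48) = -26.55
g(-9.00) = 1803.68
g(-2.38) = 58.35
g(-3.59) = 155.13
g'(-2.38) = -55.41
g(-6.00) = 590.15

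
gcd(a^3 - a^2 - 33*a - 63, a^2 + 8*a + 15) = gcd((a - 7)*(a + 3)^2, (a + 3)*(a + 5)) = a + 3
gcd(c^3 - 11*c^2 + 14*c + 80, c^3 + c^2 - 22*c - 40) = c^2 - 3*c - 10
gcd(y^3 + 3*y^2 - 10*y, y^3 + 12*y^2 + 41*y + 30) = y + 5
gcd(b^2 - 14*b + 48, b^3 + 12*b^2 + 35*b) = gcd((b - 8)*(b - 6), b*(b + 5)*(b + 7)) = 1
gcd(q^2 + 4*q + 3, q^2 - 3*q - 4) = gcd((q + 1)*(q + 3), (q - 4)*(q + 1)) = q + 1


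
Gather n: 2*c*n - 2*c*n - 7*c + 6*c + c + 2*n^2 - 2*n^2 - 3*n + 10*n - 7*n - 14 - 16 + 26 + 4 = 0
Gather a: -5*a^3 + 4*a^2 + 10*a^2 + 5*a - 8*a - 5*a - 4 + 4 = -5*a^3 + 14*a^2 - 8*a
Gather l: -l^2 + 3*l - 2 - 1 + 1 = -l^2 + 3*l - 2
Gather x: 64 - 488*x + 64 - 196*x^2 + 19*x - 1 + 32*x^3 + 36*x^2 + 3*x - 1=32*x^3 - 160*x^2 - 466*x + 126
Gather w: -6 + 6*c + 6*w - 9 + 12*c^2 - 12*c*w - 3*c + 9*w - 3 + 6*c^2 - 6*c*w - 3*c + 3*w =18*c^2 + w*(18 - 18*c) - 18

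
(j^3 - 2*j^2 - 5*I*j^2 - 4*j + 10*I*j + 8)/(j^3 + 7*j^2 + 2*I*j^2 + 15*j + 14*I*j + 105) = (j^3 + j^2*(-2 - 5*I) + j*(-4 + 10*I) + 8)/(j^3 + j^2*(7 + 2*I) + j*(15 + 14*I) + 105)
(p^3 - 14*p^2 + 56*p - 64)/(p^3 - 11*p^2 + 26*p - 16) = (p - 4)/(p - 1)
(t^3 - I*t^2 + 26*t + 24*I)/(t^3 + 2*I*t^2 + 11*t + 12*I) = (t - 6*I)/(t - 3*I)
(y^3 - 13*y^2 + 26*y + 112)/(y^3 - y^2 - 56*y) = (y^2 - 5*y - 14)/(y*(y + 7))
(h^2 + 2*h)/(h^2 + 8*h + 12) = h/(h + 6)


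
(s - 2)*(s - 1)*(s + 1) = s^3 - 2*s^2 - s + 2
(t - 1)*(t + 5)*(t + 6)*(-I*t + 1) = -I*t^4 + t^3 - 10*I*t^3 + 10*t^2 - 19*I*t^2 + 19*t + 30*I*t - 30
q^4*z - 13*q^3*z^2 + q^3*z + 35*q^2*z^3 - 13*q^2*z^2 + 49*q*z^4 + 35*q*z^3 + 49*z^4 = (q - 7*z)^2*(q + z)*(q*z + z)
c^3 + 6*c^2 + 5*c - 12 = (c - 1)*(c + 3)*(c + 4)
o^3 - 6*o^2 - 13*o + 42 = (o - 7)*(o - 2)*(o + 3)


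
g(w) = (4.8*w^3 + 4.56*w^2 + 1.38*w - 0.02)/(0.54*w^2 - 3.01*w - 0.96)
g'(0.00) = -1.50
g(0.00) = 0.02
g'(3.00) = -32.39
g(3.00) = -34.07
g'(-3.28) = 4.81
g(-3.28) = -8.48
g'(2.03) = -14.20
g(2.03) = -12.74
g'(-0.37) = -9.94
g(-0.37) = -0.66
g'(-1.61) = 2.77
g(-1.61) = -1.98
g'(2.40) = -19.38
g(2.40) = -18.90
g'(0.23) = -1.99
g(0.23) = -0.37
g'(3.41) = -47.25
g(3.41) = -50.16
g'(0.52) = -3.08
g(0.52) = -1.10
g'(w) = (3.01 - 1.08*w)*(4.8*w^3 + 4.56*w^2 + 1.38*w - 0.02)/(0.54*w^2 - 3.01*w - 0.96)^2 + (14.4*w^2 + 9.12*w + 1.38)/(0.54*w^2 - 3.01*w - 0.96) = (2.592*w^4 - 28.896*w^3 - 28.2948*w^2 - 8.7336*w - 1.385)/(0.2916*w^4 - 3.2508*w^3 + 8.0233*w^2 + 5.7792*w + 0.9216)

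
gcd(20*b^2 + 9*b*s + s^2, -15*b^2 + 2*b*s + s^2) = 5*b + s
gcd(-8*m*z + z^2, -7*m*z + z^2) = z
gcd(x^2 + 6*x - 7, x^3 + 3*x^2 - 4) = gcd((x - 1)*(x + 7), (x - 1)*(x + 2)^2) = x - 1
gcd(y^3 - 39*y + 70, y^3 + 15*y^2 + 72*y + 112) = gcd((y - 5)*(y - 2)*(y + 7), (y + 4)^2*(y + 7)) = y + 7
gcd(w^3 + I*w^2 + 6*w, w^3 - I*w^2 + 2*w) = w^2 - 2*I*w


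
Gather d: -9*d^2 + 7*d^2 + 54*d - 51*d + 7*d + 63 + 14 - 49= -2*d^2 + 10*d + 28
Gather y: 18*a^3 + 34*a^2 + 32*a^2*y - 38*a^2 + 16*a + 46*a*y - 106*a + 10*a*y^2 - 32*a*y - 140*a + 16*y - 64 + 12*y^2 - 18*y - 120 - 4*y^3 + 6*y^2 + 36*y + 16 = 18*a^3 - 4*a^2 - 230*a - 4*y^3 + y^2*(10*a + 18) + y*(32*a^2 + 14*a + 34) - 168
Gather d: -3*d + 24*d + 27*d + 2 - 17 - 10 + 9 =48*d - 16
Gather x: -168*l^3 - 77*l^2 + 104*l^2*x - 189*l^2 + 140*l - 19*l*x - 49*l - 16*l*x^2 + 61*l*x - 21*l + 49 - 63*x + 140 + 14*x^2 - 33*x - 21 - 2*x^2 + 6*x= -168*l^3 - 266*l^2 + 70*l + x^2*(12 - 16*l) + x*(104*l^2 + 42*l - 90) + 168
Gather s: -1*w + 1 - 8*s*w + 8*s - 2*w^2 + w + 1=s*(8 - 8*w) - 2*w^2 + 2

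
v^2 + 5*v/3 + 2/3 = (v + 2/3)*(v + 1)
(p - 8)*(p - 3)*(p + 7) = p^3 - 4*p^2 - 53*p + 168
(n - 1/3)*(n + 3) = n^2 + 8*n/3 - 1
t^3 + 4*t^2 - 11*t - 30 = (t - 3)*(t + 2)*(t + 5)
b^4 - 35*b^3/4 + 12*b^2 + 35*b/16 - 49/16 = (b - 7)*(b - 7/4)*(b - 1/2)*(b + 1/2)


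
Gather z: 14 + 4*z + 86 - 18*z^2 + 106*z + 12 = -18*z^2 + 110*z + 112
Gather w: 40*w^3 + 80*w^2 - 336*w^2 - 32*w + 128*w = 40*w^3 - 256*w^2 + 96*w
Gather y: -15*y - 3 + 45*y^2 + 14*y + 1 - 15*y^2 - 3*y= 30*y^2 - 4*y - 2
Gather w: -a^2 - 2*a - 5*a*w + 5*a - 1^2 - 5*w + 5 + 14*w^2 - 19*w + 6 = -a^2 + 3*a + 14*w^2 + w*(-5*a - 24) + 10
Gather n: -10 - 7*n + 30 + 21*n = 14*n + 20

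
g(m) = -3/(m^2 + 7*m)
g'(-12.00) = -0.01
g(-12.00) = -0.05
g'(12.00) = 0.00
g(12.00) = -0.01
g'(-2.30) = 0.06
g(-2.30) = 0.28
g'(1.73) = 0.14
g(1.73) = -0.20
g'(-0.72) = 0.82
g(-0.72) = 0.66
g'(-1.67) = 0.14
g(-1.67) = 0.34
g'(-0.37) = 3.12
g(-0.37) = 1.22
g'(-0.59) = 1.22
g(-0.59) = 0.79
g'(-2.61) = 0.04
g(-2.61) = 0.26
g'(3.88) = 0.02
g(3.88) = -0.07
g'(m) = -3*(-2*m - 7)/(m^2 + 7*m)^2 = 3*(2*m + 7)/(m^2*(m + 7)^2)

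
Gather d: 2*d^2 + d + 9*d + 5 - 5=2*d^2 + 10*d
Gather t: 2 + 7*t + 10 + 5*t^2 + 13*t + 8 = 5*t^2 + 20*t + 20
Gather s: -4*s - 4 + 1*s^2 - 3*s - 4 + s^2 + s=2*s^2 - 6*s - 8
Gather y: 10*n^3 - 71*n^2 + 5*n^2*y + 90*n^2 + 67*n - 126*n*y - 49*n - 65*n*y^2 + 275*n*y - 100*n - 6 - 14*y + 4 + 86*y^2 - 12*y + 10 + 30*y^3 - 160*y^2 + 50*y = 10*n^3 + 19*n^2 - 82*n + 30*y^3 + y^2*(-65*n - 74) + y*(5*n^2 + 149*n + 24) + 8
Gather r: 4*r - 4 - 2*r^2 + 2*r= -2*r^2 + 6*r - 4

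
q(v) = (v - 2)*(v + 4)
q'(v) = 2*v + 2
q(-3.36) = -3.43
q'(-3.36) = -4.72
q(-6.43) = 20.48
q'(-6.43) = -10.86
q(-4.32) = 2.02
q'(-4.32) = -6.64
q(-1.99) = -8.02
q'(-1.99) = -1.98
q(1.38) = -3.34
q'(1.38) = 4.76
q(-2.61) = -6.41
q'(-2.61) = -3.22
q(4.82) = 24.87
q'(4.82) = 11.64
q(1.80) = -1.16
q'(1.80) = 5.60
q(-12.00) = 112.00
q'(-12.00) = -22.00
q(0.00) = -8.00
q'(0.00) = 2.00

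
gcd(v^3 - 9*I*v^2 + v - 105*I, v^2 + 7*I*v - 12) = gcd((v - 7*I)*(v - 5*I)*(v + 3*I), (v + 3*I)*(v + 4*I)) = v + 3*I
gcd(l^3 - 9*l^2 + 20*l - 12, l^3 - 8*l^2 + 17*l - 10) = l^2 - 3*l + 2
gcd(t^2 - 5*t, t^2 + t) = t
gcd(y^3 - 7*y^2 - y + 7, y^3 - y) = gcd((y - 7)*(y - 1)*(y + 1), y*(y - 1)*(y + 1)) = y^2 - 1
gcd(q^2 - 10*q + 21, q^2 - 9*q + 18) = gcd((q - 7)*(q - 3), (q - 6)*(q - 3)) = q - 3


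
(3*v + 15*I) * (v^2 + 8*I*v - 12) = 3*v^3 + 39*I*v^2 - 156*v - 180*I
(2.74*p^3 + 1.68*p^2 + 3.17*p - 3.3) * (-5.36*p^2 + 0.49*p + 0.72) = -14.6864*p^5 - 7.6622*p^4 - 14.1952*p^3 + 20.4509*p^2 + 0.6654*p - 2.376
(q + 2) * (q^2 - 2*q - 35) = q^3 - 39*q - 70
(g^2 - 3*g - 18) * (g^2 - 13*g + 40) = g^4 - 16*g^3 + 61*g^2 + 114*g - 720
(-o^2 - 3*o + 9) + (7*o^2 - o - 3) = 6*o^2 - 4*o + 6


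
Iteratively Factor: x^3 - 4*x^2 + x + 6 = (x + 1)*(x^2 - 5*x + 6) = (x - 2)*(x + 1)*(x - 3)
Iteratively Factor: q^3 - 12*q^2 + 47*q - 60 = (q - 3)*(q^2 - 9*q + 20) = (q - 5)*(q - 3)*(q - 4)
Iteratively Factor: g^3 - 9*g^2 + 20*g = (g - 4)*(g^2 - 5*g) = (g - 5)*(g - 4)*(g)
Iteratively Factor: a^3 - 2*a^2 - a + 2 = (a + 1)*(a^2 - 3*a + 2) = (a - 2)*(a + 1)*(a - 1)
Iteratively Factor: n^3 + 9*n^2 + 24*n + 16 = (n + 1)*(n^2 + 8*n + 16) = (n + 1)*(n + 4)*(n + 4)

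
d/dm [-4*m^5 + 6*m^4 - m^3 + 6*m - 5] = -20*m^4 + 24*m^3 - 3*m^2 + 6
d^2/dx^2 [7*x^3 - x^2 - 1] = 42*x - 2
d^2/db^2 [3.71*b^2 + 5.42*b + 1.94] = 7.42000000000000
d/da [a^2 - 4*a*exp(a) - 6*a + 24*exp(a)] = -4*a*exp(a) + 2*a + 20*exp(a) - 6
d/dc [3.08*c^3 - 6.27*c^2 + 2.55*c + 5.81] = 9.24*c^2 - 12.54*c + 2.55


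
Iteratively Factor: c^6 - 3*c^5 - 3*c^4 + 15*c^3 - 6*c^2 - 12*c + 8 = (c - 2)*(c^5 - c^4 - 5*c^3 + 5*c^2 + 4*c - 4) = (c - 2)*(c + 2)*(c^4 - 3*c^3 + c^2 + 3*c - 2) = (c - 2)^2*(c + 2)*(c^3 - c^2 - c + 1) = (c - 2)^2*(c - 1)*(c + 2)*(c^2 - 1) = (c - 2)^2*(c - 1)*(c + 1)*(c + 2)*(c - 1)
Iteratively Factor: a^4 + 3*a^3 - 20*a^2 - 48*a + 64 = (a - 1)*(a^3 + 4*a^2 - 16*a - 64) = (a - 4)*(a - 1)*(a^2 + 8*a + 16) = (a - 4)*(a - 1)*(a + 4)*(a + 4)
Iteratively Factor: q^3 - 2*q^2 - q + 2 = (q + 1)*(q^2 - 3*q + 2) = (q - 1)*(q + 1)*(q - 2)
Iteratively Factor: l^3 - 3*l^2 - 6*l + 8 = (l - 4)*(l^2 + l - 2) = (l - 4)*(l + 2)*(l - 1)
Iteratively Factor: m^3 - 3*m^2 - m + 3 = (m - 1)*(m^2 - 2*m - 3) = (m - 3)*(m - 1)*(m + 1)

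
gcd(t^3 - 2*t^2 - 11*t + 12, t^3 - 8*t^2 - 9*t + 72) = t + 3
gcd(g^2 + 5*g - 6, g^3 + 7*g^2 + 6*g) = g + 6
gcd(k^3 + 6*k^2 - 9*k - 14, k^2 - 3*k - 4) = k + 1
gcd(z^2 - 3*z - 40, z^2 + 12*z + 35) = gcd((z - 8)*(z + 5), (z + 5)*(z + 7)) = z + 5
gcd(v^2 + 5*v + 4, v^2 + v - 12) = v + 4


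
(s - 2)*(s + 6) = s^2 + 4*s - 12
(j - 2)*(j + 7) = j^2 + 5*j - 14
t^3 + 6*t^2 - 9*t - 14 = (t - 2)*(t + 1)*(t + 7)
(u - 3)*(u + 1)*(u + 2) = u^3 - 7*u - 6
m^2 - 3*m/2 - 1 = (m - 2)*(m + 1/2)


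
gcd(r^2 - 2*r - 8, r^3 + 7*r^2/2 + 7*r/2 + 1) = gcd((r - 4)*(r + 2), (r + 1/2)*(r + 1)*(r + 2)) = r + 2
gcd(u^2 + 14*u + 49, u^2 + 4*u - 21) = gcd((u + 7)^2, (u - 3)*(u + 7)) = u + 7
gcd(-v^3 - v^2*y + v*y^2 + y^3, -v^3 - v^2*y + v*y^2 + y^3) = -v^3 - v^2*y + v*y^2 + y^3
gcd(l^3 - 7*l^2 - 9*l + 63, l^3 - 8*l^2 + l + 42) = l^2 - 10*l + 21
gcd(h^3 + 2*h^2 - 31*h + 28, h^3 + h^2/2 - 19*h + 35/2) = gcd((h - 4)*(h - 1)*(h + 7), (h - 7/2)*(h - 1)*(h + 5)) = h - 1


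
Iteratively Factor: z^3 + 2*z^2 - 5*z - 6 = (z + 1)*(z^2 + z - 6) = (z + 1)*(z + 3)*(z - 2)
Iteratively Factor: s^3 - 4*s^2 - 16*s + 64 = (s - 4)*(s^2 - 16) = (s - 4)^2*(s + 4)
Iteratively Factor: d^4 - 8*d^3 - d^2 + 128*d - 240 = (d + 4)*(d^3 - 12*d^2 + 47*d - 60) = (d - 3)*(d + 4)*(d^2 - 9*d + 20) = (d - 5)*(d - 3)*(d + 4)*(d - 4)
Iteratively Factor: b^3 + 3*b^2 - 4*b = (b - 1)*(b^2 + 4*b) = (b - 1)*(b + 4)*(b)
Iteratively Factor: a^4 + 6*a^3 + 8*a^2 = (a + 4)*(a^3 + 2*a^2) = a*(a + 4)*(a^2 + 2*a) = a*(a + 2)*(a + 4)*(a)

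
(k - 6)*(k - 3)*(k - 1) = k^3 - 10*k^2 + 27*k - 18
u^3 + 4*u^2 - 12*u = u*(u - 2)*(u + 6)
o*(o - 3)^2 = o^3 - 6*o^2 + 9*o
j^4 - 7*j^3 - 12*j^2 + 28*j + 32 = (j - 8)*(j - 2)*(j + 1)*(j + 2)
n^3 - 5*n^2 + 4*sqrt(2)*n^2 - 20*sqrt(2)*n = n*(n - 5)*(n + 4*sqrt(2))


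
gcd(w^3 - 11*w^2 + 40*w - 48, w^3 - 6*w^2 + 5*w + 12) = w^2 - 7*w + 12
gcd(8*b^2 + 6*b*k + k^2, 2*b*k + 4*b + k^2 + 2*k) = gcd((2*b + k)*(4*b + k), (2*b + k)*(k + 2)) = 2*b + k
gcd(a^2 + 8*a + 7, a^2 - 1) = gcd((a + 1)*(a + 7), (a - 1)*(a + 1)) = a + 1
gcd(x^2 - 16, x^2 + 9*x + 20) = x + 4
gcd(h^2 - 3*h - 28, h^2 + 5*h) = 1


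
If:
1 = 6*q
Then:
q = 1/6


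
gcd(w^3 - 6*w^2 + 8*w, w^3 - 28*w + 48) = w^2 - 6*w + 8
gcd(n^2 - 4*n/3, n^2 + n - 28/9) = n - 4/3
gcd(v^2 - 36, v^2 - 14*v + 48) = v - 6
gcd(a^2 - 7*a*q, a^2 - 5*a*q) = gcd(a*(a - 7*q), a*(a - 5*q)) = a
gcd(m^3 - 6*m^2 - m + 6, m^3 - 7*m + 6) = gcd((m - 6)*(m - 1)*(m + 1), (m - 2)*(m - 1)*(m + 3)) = m - 1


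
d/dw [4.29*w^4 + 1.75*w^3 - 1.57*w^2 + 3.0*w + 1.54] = 17.16*w^3 + 5.25*w^2 - 3.14*w + 3.0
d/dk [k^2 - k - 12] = 2*k - 1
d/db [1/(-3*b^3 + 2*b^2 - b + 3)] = (9*b^2 - 4*b + 1)/(3*b^3 - 2*b^2 + b - 3)^2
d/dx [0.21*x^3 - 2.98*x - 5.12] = 0.63*x^2 - 2.98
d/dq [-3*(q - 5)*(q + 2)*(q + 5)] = -9*q^2 - 12*q + 75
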